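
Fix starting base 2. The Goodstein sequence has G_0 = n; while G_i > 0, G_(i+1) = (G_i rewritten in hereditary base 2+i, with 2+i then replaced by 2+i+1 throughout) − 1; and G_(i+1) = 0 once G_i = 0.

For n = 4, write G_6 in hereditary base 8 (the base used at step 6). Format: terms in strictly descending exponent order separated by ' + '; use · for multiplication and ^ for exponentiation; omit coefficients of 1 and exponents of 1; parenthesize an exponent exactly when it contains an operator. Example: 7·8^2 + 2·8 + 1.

[0] 4 ≡ 2^2 (base 2). Lift 3: 27. −1: 26.
[1] 26 ≡ 2·3^2 + 2·3 + 2 (base 3). Lift 4: 42. −1: 41.
[2] 41 ≡ 2·4^2 + 2·4 + 1 (base 4). Lift 5: 61. −1: 60.
[3] 60 ≡ 2·5^2 + 2·5 (base 5). Lift 6: 84. −1: 83.
[4] 83 ≡ 2·6^2 + 6 + 5 (base 6). Lift 7: 110. −1: 109.
[5] 109 ≡ 2·7^2 + 7 + 4 (base 7). Lift 8: 140. −1: 139.

2·8^2 + 8 + 3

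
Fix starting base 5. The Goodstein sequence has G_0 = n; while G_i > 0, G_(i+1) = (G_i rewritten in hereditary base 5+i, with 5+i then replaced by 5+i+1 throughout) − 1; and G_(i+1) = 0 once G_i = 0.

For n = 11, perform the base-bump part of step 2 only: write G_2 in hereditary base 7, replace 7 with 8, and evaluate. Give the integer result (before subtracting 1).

14

(0) 11|_5 = 2·5 + 1 ↦ 2·6 + 1|_6 = 13 ⇒ 12
(1) 12|_6 = 2·6 ↦ 2·7|_7 = 14 ⇒ 13
(2) 13|_7 = 7 + 6 ↦ 8 + 6|_8 = 14 ⇒ 13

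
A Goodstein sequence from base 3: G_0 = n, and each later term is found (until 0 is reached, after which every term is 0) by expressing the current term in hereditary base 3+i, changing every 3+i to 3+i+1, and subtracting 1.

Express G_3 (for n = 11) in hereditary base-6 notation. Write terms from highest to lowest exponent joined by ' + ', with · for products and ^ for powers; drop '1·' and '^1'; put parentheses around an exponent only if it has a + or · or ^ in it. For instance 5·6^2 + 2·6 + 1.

(0) 11|_3 = 3^2 + 2 ↦ 4^2 + 2|_4 = 18 ⇒ 17
(1) 17|_4 = 4^2 + 1 ↦ 5^2 + 1|_5 = 26 ⇒ 25
(2) 25|_5 = 5^2 ↦ 6^2|_6 = 36 ⇒ 35
(3) 35|_6 = 5·6 + 5 ↦ 5·7 + 5|_7 = 40 ⇒ 39

5·6 + 5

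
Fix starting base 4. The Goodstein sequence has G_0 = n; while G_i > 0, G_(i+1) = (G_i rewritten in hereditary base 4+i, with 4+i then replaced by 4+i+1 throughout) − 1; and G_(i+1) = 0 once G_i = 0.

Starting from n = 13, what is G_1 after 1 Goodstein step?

[0] 13 ≡ 3·4 + 1 (base 4). Lift 5: 16. −1: 15.
[1] 15 ≡ 3·5 (base 5). Lift 6: 18. −1: 17.

15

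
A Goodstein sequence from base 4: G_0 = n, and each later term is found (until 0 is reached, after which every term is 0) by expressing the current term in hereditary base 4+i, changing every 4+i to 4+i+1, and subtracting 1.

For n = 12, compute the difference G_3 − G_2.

G_0=12  [base 4] 3·4  →[4↦5]→  3·5 = 15  −1 ⇒ G_1=14
G_1=14  [base 5] 2·5 + 4  →[5↦6]→  2·6 + 4 = 16  −1 ⇒ G_2=15
G_2=15  [base 6] 2·6 + 3  →[6↦7]→  2·7 + 3 = 17  −1 ⇒ G_3=16

1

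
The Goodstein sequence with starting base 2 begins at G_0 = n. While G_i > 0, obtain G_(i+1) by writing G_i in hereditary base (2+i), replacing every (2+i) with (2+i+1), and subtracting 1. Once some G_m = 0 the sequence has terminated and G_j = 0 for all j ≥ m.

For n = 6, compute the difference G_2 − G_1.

6 —HB2→ 2^2 + 2 —bump→ 3^3 + 3 = 30 —(−1)→ 29
29 —HB3→ 3^3 + 2 —bump→ 4^4 + 2 = 258 —(−1)→ 257

228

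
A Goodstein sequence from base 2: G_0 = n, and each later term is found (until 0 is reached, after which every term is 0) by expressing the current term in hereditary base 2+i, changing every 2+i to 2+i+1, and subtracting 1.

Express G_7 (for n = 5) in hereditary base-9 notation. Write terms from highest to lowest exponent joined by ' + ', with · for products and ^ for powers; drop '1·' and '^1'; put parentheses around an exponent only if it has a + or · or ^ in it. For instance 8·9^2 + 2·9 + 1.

G_0=5  [base 2] 2^2 + 1  →[2↦3]→  3^3 + 1 = 28  −1 ⇒ G_1=27
G_1=27  [base 3] 3^3  →[3↦4]→  4^4 = 256  −1 ⇒ G_2=255
G_2=255  [base 4] 3·4^3 + 3·4^2 + 3·4 + 3  →[4↦5]→  3·5^3 + 3·5^2 + 3·5 + 3 = 468  −1 ⇒ G_3=467
G_3=467  [base 5] 3·5^3 + 3·5^2 + 3·5 + 2  →[5↦6]→  3·6^3 + 3·6^2 + 3·6 + 2 = 776  −1 ⇒ G_4=775
G_4=775  [base 6] 3·6^3 + 3·6^2 + 3·6 + 1  →[6↦7]→  3·7^3 + 3·7^2 + 3·7 + 1 = 1198  −1 ⇒ G_5=1197
G_5=1197  [base 7] 3·7^3 + 3·7^2 + 3·7  →[7↦8]→  3·8^3 + 3·8^2 + 3·8 = 1752  −1 ⇒ G_6=1751
G_6=1751  [base 8] 3·8^3 + 3·8^2 + 2·8 + 7  →[8↦9]→  3·9^3 + 3·9^2 + 2·9 + 7 = 2455  −1 ⇒ G_7=2454
G_7=2454  [base 9] 3·9^3 + 3·9^2 + 2·9 + 6  →[9↦10]→  3·10^3 + 3·10^2 + 2·10 + 6 = 3326  −1 ⇒ G_8=3325

3·9^3 + 3·9^2 + 2·9 + 6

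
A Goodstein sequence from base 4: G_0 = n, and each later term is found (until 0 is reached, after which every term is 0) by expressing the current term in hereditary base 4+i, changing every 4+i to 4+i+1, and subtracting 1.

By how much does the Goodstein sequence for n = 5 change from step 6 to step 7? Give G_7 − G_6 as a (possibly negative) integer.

-1

G_0 = 5. HB_4(5) = 4 + 1. Bump = 6. G_1 = 5.
G_1 = 5. HB_5(5) = 5. Bump = 6. G_2 = 5.
G_2 = 5. HB_6(5) = 5. Bump = 5. G_3 = 4.
G_3 = 4. HB_7(4) = 4. Bump = 4. G_4 = 3.
G_4 = 3. HB_8(3) = 3. Bump = 3. G_5 = 2.
G_5 = 2. HB_9(2) = 2. Bump = 2. G_6 = 1.
G_6 = 1. HB_10(1) = 1. Bump = 1. G_7 = 0.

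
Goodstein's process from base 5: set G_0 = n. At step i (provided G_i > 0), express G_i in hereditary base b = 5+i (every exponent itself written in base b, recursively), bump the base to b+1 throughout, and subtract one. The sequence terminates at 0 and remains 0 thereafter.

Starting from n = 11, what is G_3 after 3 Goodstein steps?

13

G_0 = 11. HB_5(11) = 2·5 + 1. Bump = 13. G_1 = 12.
G_1 = 12. HB_6(12) = 2·6. Bump = 14. G_2 = 13.
G_2 = 13. HB_7(13) = 7 + 6. Bump = 14. G_3 = 13.
G_3 = 13. HB_8(13) = 8 + 5. Bump = 14. G_4 = 13.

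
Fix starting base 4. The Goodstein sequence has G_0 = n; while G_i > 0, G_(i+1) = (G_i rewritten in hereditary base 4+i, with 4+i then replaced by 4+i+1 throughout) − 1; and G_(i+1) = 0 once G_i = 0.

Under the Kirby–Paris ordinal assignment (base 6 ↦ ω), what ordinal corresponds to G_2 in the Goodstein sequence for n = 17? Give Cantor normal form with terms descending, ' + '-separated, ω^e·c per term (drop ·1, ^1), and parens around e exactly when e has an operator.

ω·5 + 5

i=0: 17 = 4^2 + 1 (b=4); 4→5: 5^2 + 1 = 26; 26−1 = 25
i=1: 25 = 5^2 (b=5); 5→6: 6^2 = 36; 36−1 = 35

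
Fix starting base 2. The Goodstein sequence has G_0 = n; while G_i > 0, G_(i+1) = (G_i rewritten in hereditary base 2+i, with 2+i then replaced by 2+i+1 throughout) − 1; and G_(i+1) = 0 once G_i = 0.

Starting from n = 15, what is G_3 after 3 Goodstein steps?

18752

G_0=15  [base 2] 2^(2 + 1) + 2^2 + 2 + 1  →[2↦3]→  3^(3 + 1) + 3^3 + 3 + 1 = 112  −1 ⇒ G_1=111
G_1=111  [base 3] 3^(3 + 1) + 3^3 + 3  →[3↦4]→  4^(4 + 1) + 4^4 + 4 = 1284  −1 ⇒ G_2=1283
G_2=1283  [base 4] 4^(4 + 1) + 4^4 + 3  →[4↦5]→  5^(5 + 1) + 5^5 + 3 = 18753  −1 ⇒ G_3=18752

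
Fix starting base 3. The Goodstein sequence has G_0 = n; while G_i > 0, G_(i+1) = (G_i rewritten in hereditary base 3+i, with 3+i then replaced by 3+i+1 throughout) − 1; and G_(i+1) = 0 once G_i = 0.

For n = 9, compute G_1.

15

(0) 9|_3 = 3^2 ↦ 4^2|_4 = 16 ⇒ 15
(1) 15|_4 = 3·4 + 3 ↦ 3·5 + 3|_5 = 18 ⇒ 17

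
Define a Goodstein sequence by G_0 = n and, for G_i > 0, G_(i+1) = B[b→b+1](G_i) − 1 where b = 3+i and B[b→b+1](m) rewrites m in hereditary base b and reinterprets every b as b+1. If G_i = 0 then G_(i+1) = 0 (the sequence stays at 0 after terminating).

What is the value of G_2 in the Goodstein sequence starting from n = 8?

i=0: 8 = 2·3 + 2 (b=3); 3→4: 2·4 + 2 = 10; 10−1 = 9
i=1: 9 = 2·4 + 1 (b=4); 4→5: 2·5 + 1 = 11; 11−1 = 10
i=2: 10 = 2·5 (b=5); 5→6: 2·6 = 12; 12−1 = 11

10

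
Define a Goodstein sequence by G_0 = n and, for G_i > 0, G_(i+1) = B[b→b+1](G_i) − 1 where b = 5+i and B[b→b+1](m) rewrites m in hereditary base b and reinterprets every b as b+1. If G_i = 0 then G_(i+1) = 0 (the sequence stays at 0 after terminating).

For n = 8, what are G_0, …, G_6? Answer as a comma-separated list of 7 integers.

8, 8, 8, 8, 8, 7, 6

G_0 = 8. HB_5(8) = 5 + 3. Bump = 9. G_1 = 8.
G_1 = 8. HB_6(8) = 6 + 2. Bump = 9. G_2 = 8.
G_2 = 8. HB_7(8) = 7 + 1. Bump = 9. G_3 = 8.
G_3 = 8. HB_8(8) = 8. Bump = 9. G_4 = 8.
G_4 = 8. HB_9(8) = 8. Bump = 8. G_5 = 7.
G_5 = 7. HB_10(7) = 7. Bump = 7. G_6 = 6.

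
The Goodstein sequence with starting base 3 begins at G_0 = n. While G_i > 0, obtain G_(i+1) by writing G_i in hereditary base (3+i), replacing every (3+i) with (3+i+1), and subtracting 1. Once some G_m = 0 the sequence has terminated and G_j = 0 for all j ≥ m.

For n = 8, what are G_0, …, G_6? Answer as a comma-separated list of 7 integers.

[0] 8 ≡ 2·3 + 2 (base 3). Lift 4: 10. −1: 9.
[1] 9 ≡ 2·4 + 1 (base 4). Lift 5: 11. −1: 10.
[2] 10 ≡ 2·5 (base 5). Lift 6: 12. −1: 11.
[3] 11 ≡ 6 + 5 (base 6). Lift 7: 12. −1: 11.
[4] 11 ≡ 7 + 4 (base 7). Lift 8: 12. −1: 11.
[5] 11 ≡ 8 + 3 (base 8). Lift 9: 12. −1: 11.

8, 9, 10, 11, 11, 11, 11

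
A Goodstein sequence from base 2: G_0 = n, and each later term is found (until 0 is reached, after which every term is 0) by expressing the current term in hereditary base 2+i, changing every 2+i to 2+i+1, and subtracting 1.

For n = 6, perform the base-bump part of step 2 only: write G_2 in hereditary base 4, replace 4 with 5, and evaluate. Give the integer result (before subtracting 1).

[0] 6 ≡ 2^2 + 2 (base 2). Lift 3: 30. −1: 29.
[1] 29 ≡ 3^3 + 2 (base 3). Lift 4: 258. −1: 257.
[2] 257 ≡ 4^4 + 1 (base 4). Lift 5: 3126. −1: 3125.

3126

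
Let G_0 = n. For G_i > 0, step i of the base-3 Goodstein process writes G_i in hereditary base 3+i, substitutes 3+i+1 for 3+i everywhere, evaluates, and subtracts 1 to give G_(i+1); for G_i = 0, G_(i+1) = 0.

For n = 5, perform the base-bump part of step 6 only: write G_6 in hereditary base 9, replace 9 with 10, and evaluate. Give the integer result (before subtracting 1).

step 0: 5 = 3 + 2; sub 4 for 3: 4 + 2; = 6; G_1 = 6−1 = 5
step 1: 5 = 4 + 1; sub 5 for 4: 5 + 1; = 6; G_2 = 6−1 = 5
step 2: 5 = 5; sub 6 for 5: 6; = 6; G_3 = 6−1 = 5
step 3: 5 = 5; sub 7 for 6: 5; = 5; G_4 = 5−1 = 4
step 4: 4 = 4; sub 8 for 7: 4; = 4; G_5 = 4−1 = 3
step 5: 3 = 3; sub 9 for 8: 3; = 3; G_6 = 3−1 = 2
step 6: 2 = 2; sub 10 for 9: 2; = 2; G_7 = 2−1 = 1

2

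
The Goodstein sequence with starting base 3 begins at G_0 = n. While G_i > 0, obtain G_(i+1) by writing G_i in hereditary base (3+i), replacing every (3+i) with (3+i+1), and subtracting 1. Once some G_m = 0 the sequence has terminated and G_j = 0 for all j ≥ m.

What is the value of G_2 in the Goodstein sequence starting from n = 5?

[0] 5 ≡ 3 + 2 (base 3). Lift 4: 6. −1: 5.
[1] 5 ≡ 4 + 1 (base 4). Lift 5: 6. −1: 5.

5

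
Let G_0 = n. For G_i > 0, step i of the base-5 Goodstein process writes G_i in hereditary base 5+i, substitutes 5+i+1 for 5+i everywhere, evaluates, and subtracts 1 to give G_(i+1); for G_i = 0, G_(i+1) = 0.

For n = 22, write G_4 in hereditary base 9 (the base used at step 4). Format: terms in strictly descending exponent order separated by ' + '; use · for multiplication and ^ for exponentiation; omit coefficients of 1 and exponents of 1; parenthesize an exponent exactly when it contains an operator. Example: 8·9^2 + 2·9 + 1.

[0] 22 ≡ 4·5 + 2 (base 5). Lift 6: 26. −1: 25.
[1] 25 ≡ 4·6 + 1 (base 6). Lift 7: 29. −1: 28.
[2] 28 ≡ 4·7 (base 7). Lift 8: 32. −1: 31.
[3] 31 ≡ 3·8 + 7 (base 8). Lift 9: 34. −1: 33.
[4] 33 ≡ 3·9 + 6 (base 9). Lift 10: 36. −1: 35.

3·9 + 6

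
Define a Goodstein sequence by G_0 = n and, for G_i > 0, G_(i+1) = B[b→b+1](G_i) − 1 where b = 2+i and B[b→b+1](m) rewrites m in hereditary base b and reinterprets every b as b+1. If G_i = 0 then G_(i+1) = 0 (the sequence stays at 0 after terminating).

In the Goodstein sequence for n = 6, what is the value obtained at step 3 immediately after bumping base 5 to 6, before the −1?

46656

(0) 6|_2 = 2^2 + 2 ↦ 3^3 + 3|_3 = 30 ⇒ 29
(1) 29|_3 = 3^3 + 2 ↦ 4^4 + 2|_4 = 258 ⇒ 257
(2) 257|_4 = 4^4 + 1 ↦ 5^5 + 1|_5 = 3126 ⇒ 3125
(3) 3125|_5 = 5^5 ↦ 6^6|_6 = 46656 ⇒ 46655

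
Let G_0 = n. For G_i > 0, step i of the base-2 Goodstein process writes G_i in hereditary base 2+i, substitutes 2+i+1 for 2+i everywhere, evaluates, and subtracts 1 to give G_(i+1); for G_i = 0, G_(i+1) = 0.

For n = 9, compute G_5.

i=0: 9 = 2^(2 + 1) + 1 (b=2); 2→3: 3^(3 + 1) + 1 = 82; 82−1 = 81
i=1: 81 = 3^(3 + 1) (b=3); 3→4: 4^(4 + 1) = 1024; 1024−1 = 1023
i=2: 1023 = 3·4^4 + 3·4^3 + 3·4^2 + 3·4 + 3 (b=4); 4→5: 3·5^5 + 3·5^3 + 3·5^2 + 3·5 + 3 = 9843; 9843−1 = 9842
i=3: 9842 = 3·5^5 + 3·5^3 + 3·5^2 + 3·5 + 2 (b=5); 5→6: 3·6^6 + 3·6^3 + 3·6^2 + 3·6 + 2 = 140744; 140744−1 = 140743
i=4: 140743 = 3·6^6 + 3·6^3 + 3·6^2 + 3·6 + 1 (b=6); 6→7: 3·7^7 + 3·7^3 + 3·7^2 + 3·7 + 1 = 2471827; 2471827−1 = 2471826
i=5: 2471826 = 3·7^7 + 3·7^3 + 3·7^2 + 3·7 (b=7); 7→8: 3·8^8 + 3·8^3 + 3·8^2 + 3·8 = 50333400; 50333400−1 = 50333399

2471826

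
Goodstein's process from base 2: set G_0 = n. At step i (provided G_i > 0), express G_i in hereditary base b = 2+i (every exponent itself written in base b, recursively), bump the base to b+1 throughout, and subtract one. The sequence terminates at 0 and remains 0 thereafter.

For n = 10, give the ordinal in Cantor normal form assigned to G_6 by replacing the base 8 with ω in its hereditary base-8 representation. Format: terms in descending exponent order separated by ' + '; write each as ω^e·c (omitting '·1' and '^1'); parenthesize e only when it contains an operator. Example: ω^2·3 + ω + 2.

ω^ω·5 + ω^5·5 + ω^4·5 + ω^3·5 + ω^2·5 + ω·5 + 3

(0) 10|_2 = 2^(2 + 1) + 2 ↦ 3^(3 + 1) + 3|_3 = 84 ⇒ 83
(1) 83|_3 = 3^(3 + 1) + 2 ↦ 4^(4 + 1) + 2|_4 = 1026 ⇒ 1025
(2) 1025|_4 = 4^(4 + 1) + 1 ↦ 5^(5 + 1) + 1|_5 = 15626 ⇒ 15625
(3) 15625|_5 = 5^(5 + 1) ↦ 6^(6 + 1)|_6 = 279936 ⇒ 279935
(4) 279935|_6 = 5·6^6 + 5·6^5 + 5·6^4 + 5·6^3 + 5·6^2 + 5·6 + 5 ↦ 5·7^7 + 5·7^5 + 5·7^4 + 5·7^3 + 5·7^2 + 5·7 + 5|_7 = 4215755 ⇒ 4215754
(5) 4215754|_7 = 5·7^7 + 5·7^5 + 5·7^4 + 5·7^3 + 5·7^2 + 5·7 + 4 ↦ 5·8^8 + 5·8^5 + 5·8^4 + 5·8^3 + 5·8^2 + 5·8 + 4|_8 = 84073324 ⇒ 84073323
(6) 84073323|_8 = 5·8^8 + 5·8^5 + 5·8^4 + 5·8^3 + 5·8^2 + 5·8 + 3 ↦ 5·9^9 + 5·9^5 + 5·9^4 + 5·9^3 + 5·9^2 + 5·9 + 3|_9 = 1937434593 ⇒ 1937434592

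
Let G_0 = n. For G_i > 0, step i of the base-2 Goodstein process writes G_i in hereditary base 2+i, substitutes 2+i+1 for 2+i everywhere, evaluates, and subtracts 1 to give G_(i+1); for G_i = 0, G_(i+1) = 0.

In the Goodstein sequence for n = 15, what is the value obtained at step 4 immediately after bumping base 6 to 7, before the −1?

G_0=15  [base 2] 2^(2 + 1) + 2^2 + 2 + 1  →[2↦3]→  3^(3 + 1) + 3^3 + 3 + 1 = 112  −1 ⇒ G_1=111
G_1=111  [base 3] 3^(3 + 1) + 3^3 + 3  →[3↦4]→  4^(4 + 1) + 4^4 + 4 = 1284  −1 ⇒ G_2=1283
G_2=1283  [base 4] 4^(4 + 1) + 4^4 + 3  →[4↦5]→  5^(5 + 1) + 5^5 + 3 = 18753  −1 ⇒ G_3=18752
G_3=18752  [base 5] 5^(5 + 1) + 5^5 + 2  →[5↦6]→  6^(6 + 1) + 6^6 + 2 = 326594  −1 ⇒ G_4=326593
G_4=326593  [base 6] 6^(6 + 1) + 6^6 + 1  →[6↦7]→  7^(7 + 1) + 7^7 + 1 = 6588345  −1 ⇒ G_5=6588344

6588345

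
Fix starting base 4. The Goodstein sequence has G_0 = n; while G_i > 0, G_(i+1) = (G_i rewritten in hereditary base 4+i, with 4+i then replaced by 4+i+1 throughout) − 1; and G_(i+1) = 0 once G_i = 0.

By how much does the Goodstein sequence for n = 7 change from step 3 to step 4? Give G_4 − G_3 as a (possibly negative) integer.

0

base 4: 7 = 4 + 3; at 5: 5 + 3 = 8; next = 7
base 5: 7 = 5 + 2; at 6: 6 + 2 = 8; next = 7
base 6: 7 = 6 + 1; at 7: 7 + 1 = 8; next = 7
base 7: 7 = 7; at 8: 8 = 8; next = 7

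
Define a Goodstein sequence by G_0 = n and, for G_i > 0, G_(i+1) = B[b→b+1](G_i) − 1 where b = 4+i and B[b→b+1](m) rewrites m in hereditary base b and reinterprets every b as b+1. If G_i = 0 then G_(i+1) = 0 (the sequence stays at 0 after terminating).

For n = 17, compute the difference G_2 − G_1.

10

base 4: 17 = 4^2 + 1; at 5: 5^2 + 1 = 26; next = 25
base 5: 25 = 5^2; at 6: 6^2 = 36; next = 35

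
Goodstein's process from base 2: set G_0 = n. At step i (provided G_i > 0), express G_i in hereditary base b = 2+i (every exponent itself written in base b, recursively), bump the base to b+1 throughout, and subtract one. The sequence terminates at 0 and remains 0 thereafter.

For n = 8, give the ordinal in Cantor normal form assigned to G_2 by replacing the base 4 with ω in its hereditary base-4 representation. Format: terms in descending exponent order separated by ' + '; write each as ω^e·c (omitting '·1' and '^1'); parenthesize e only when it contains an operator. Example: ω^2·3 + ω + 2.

ω^ω·2 + ω^2·2 + ω·2 + 1

[0] 8 ≡ 2^(2 + 1) (base 2). Lift 3: 81. −1: 80.
[1] 80 ≡ 2·3^3 + 2·3^2 + 2·3 + 2 (base 3). Lift 4: 554. −1: 553.
[2] 553 ≡ 2·4^4 + 2·4^2 + 2·4 + 1 (base 4). Lift 5: 6311. −1: 6310.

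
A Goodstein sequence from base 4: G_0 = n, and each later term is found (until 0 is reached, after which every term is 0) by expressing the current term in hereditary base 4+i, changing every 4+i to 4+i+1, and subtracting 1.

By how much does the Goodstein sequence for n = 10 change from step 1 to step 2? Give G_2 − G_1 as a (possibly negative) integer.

1

i=0: 10 = 2·4 + 2 (b=4); 4→5: 2·5 + 2 = 12; 12−1 = 11
i=1: 11 = 2·5 + 1 (b=5); 5→6: 2·6 + 1 = 13; 13−1 = 12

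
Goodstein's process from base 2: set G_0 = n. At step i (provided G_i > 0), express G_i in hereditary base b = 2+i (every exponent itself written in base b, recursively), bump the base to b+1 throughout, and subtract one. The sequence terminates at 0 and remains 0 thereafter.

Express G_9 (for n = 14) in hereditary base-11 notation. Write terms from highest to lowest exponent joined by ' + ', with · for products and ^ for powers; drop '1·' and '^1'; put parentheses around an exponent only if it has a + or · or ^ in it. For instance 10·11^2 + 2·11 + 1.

base 2: 14 = 2^(2 + 1) + 2^2 + 2; at 3: 3^(3 + 1) + 3^3 + 3 = 111; next = 110
base 3: 110 = 3^(3 + 1) + 3^3 + 2; at 4: 4^(4 + 1) + 4^4 + 2 = 1282; next = 1281
base 4: 1281 = 4^(4 + 1) + 4^4 + 1; at 5: 5^(5 + 1) + 5^5 + 1 = 18751; next = 18750
base 5: 18750 = 5^(5 + 1) + 5^5; at 6: 6^(6 + 1) + 6^6 = 326592; next = 326591
base 6: 326591 = 6^(6 + 1) + 5·6^5 + 5·6^4 + 5·6^3 + 5·6^2 + 5·6 + 5; at 7: 7^(7 + 1) + 5·7^5 + 5·7^4 + 5·7^3 + 5·7^2 + 5·7 + 5 = 5862841; next = 5862840
base 7: 5862840 = 7^(7 + 1) + 5·7^5 + 5·7^4 + 5·7^3 + 5·7^2 + 5·7 + 4; at 8: 8^(8 + 1) + 5·8^5 + 5·8^4 + 5·8^3 + 5·8^2 + 5·8 + 4 = 134404972; next = 134404971
base 8: 134404971 = 8^(8 + 1) + 5·8^5 + 5·8^4 + 5·8^3 + 5·8^2 + 5·8 + 3; at 9: 9^(9 + 1) + 5·9^5 + 5·9^4 + 5·9^3 + 5·9^2 + 5·9 + 3 = 3487116549; next = 3487116548
base 9: 3487116548 = 9^(9 + 1) + 5·9^5 + 5·9^4 + 5·9^3 + 5·9^2 + 5·9 + 2; at 10: 10^(10 + 1) + 5·10^5 + 5·10^4 + 5·10^3 + 5·10^2 + 5·10 + 2 = 100000555552; next = 100000555551
base 10: 100000555551 = 10^(10 + 1) + 5·10^5 + 5·10^4 + 5·10^3 + 5·10^2 + 5·10 + 1; at 11: 11^(11 + 1) + 5·11^5 + 5·11^4 + 5·11^3 + 5·11^2 + 5·11 + 1 = 3138429262497; next = 3138429262496

11^(11 + 1) + 5·11^5 + 5·11^4 + 5·11^3 + 5·11^2 + 5·11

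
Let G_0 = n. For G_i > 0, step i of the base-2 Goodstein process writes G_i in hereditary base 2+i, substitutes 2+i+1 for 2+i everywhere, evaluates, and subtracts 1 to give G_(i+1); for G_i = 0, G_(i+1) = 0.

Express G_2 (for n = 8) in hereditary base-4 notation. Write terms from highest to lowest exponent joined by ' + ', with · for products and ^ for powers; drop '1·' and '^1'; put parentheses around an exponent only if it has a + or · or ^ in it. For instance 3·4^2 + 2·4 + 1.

step 0: 8 = 2^(2 + 1); sub 3 for 2: 3^(3 + 1); = 81; G_1 = 81−1 = 80
step 1: 80 = 2·3^3 + 2·3^2 + 2·3 + 2; sub 4 for 3: 2·4^4 + 2·4^2 + 2·4 + 2; = 554; G_2 = 554−1 = 553
step 2: 553 = 2·4^4 + 2·4^2 + 2·4 + 1; sub 5 for 4: 2·5^5 + 2·5^2 + 2·5 + 1; = 6311; G_3 = 6311−1 = 6310

2·4^4 + 2·4^2 + 2·4 + 1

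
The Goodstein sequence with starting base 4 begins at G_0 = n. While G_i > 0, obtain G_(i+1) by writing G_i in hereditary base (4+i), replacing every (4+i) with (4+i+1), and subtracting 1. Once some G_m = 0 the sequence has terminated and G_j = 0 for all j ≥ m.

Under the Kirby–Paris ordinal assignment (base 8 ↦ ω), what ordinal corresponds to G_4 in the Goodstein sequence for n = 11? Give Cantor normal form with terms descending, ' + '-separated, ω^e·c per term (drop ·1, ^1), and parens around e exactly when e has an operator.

ω + 7

i=0: 11 = 2·4 + 3 (b=4); 4→5: 2·5 + 3 = 13; 13−1 = 12
i=1: 12 = 2·5 + 2 (b=5); 5→6: 2·6 + 2 = 14; 14−1 = 13
i=2: 13 = 2·6 + 1 (b=6); 6→7: 2·7 + 1 = 15; 15−1 = 14
i=3: 14 = 2·7 (b=7); 7→8: 2·8 = 16; 16−1 = 15
i=4: 15 = 8 + 7 (b=8); 8→9: 9 + 7 = 16; 16−1 = 15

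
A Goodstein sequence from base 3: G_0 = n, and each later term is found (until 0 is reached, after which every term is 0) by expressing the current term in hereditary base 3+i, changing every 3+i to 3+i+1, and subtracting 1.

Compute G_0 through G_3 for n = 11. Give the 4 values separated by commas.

11, 17, 25, 35

[0] 11 ≡ 3^2 + 2 (base 3). Lift 4: 18. −1: 17.
[1] 17 ≡ 4^2 + 1 (base 4). Lift 5: 26. −1: 25.
[2] 25 ≡ 5^2 (base 5). Lift 6: 36. −1: 35.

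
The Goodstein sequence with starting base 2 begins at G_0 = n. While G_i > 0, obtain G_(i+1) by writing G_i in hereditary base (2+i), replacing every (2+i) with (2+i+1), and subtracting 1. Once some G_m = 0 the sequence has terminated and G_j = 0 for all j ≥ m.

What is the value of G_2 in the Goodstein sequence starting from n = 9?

G_0=9  [base 2] 2^(2 + 1) + 1  →[2↦3]→  3^(3 + 1) + 1 = 82  −1 ⇒ G_1=81
G_1=81  [base 3] 3^(3 + 1)  →[3↦4]→  4^(4 + 1) = 1024  −1 ⇒ G_2=1023
G_2=1023  [base 4] 3·4^4 + 3·4^3 + 3·4^2 + 3·4 + 3  →[4↦5]→  3·5^5 + 3·5^3 + 3·5^2 + 3·5 + 3 = 9843  −1 ⇒ G_3=9842

1023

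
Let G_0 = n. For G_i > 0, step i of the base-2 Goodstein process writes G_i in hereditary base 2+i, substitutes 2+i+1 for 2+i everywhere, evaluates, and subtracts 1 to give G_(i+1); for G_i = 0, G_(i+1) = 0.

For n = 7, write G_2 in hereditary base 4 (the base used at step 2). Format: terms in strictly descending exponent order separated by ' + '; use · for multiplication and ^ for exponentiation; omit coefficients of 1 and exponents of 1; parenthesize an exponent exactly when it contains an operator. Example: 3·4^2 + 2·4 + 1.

7 —HB2→ 2^2 + 2 + 1 —bump→ 3^3 + 3 + 1 = 31 —(−1)→ 30
30 —HB3→ 3^3 + 3 —bump→ 4^4 + 4 = 260 —(−1)→ 259
259 —HB4→ 4^4 + 3 —bump→ 5^5 + 3 = 3128 —(−1)→ 3127

4^4 + 3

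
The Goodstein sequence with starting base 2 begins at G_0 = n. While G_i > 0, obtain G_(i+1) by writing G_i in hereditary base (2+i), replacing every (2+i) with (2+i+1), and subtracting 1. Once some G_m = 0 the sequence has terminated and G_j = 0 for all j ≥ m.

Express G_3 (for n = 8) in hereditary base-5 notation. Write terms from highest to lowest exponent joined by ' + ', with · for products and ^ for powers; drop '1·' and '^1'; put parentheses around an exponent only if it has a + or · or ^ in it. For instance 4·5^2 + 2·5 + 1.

2·5^5 + 2·5^2 + 2·5

[0] 8 ≡ 2^(2 + 1) (base 2). Lift 3: 81. −1: 80.
[1] 80 ≡ 2·3^3 + 2·3^2 + 2·3 + 2 (base 3). Lift 4: 554. −1: 553.
[2] 553 ≡ 2·4^4 + 2·4^2 + 2·4 + 1 (base 4). Lift 5: 6311. −1: 6310.
[3] 6310 ≡ 2·5^5 + 2·5^2 + 2·5 (base 5). Lift 6: 93396. −1: 93395.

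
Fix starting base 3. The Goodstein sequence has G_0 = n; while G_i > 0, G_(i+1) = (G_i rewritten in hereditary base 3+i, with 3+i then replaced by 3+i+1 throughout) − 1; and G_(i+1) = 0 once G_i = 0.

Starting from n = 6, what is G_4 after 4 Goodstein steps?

7

(0) 6|_3 = 2·3 ↦ 2·4|_4 = 8 ⇒ 7
(1) 7|_4 = 4 + 3 ↦ 5 + 3|_5 = 8 ⇒ 7
(2) 7|_5 = 5 + 2 ↦ 6 + 2|_6 = 8 ⇒ 7
(3) 7|_6 = 6 + 1 ↦ 7 + 1|_7 = 8 ⇒ 7
(4) 7|_7 = 7 ↦ 8|_8 = 8 ⇒ 7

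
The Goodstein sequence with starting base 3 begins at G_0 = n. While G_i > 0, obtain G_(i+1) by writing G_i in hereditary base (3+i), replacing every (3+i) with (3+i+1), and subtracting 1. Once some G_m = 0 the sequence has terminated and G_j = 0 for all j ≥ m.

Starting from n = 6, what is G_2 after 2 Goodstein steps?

7

(0) 6|_3 = 2·3 ↦ 2·4|_4 = 8 ⇒ 7
(1) 7|_4 = 4 + 3 ↦ 5 + 3|_5 = 8 ⇒ 7
(2) 7|_5 = 5 + 2 ↦ 6 + 2|_6 = 8 ⇒ 7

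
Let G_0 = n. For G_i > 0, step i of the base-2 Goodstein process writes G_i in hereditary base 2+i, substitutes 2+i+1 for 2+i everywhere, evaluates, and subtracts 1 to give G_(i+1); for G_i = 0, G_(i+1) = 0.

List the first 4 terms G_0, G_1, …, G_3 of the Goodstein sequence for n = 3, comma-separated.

(0) 3|_2 = 2 + 1 ↦ 3 + 1|_3 = 4 ⇒ 3
(1) 3|_3 = 3 ↦ 4|_4 = 4 ⇒ 3
(2) 3|_4 = 3 ↦ 3|_5 = 3 ⇒ 2

3, 3, 3, 2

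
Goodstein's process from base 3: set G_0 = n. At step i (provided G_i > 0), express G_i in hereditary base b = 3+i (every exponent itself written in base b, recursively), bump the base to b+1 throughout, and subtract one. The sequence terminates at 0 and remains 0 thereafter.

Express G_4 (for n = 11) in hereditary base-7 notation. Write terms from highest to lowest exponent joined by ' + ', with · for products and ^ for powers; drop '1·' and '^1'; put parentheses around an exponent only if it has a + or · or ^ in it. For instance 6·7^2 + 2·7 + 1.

11 —HB3→ 3^2 + 2 —bump→ 4^2 + 2 = 18 —(−1)→ 17
17 —HB4→ 4^2 + 1 —bump→ 5^2 + 1 = 26 —(−1)→ 25
25 —HB5→ 5^2 —bump→ 6^2 = 36 —(−1)→ 35
35 —HB6→ 5·6 + 5 —bump→ 5·7 + 5 = 40 —(−1)→ 39

5·7 + 4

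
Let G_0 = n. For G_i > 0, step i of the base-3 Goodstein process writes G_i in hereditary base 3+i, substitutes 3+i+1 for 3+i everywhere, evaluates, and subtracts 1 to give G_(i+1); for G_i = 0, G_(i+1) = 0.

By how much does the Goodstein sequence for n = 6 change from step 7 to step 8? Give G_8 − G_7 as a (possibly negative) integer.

-1

i=0: 6 = 2·3 (b=3); 3→4: 2·4 = 8; 8−1 = 7
i=1: 7 = 4 + 3 (b=4); 4→5: 5 + 3 = 8; 8−1 = 7
i=2: 7 = 5 + 2 (b=5); 5→6: 6 + 2 = 8; 8−1 = 7
i=3: 7 = 6 + 1 (b=6); 6→7: 7 + 1 = 8; 8−1 = 7
i=4: 7 = 7 (b=7); 7→8: 8 = 8; 8−1 = 7
i=5: 7 = 7 (b=8); 8→9: 7 = 7; 7−1 = 6
i=6: 6 = 6 (b=9); 9→10: 6 = 6; 6−1 = 5
i=7: 5 = 5 (b=10); 10→11: 5 = 5; 5−1 = 4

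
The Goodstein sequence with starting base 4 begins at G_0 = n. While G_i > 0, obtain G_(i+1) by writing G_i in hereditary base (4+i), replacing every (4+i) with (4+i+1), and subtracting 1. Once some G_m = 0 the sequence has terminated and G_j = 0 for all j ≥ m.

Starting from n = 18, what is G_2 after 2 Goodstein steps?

base 4: 18 = 4^2 + 2; at 5: 5^2 + 2 = 27; next = 26
base 5: 26 = 5^2 + 1; at 6: 6^2 + 1 = 37; next = 36
base 6: 36 = 6^2; at 7: 7^2 = 49; next = 48

36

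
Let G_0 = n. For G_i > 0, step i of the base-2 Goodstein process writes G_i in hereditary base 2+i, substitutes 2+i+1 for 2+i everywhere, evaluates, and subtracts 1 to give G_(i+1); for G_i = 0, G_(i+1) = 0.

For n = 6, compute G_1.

29

base 2: 6 = 2^2 + 2; at 3: 3^3 + 3 = 30; next = 29
base 3: 29 = 3^3 + 2; at 4: 4^4 + 2 = 258; next = 257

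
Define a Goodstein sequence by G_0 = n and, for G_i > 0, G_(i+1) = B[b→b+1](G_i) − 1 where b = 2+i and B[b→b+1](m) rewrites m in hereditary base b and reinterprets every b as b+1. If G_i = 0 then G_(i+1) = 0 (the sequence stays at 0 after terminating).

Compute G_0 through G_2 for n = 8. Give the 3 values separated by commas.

8, 80, 553

G_0=8  [base 2] 2^(2 + 1)  →[2↦3]→  3^(3 + 1) = 81  −1 ⇒ G_1=80
G_1=80  [base 3] 2·3^3 + 2·3^2 + 2·3 + 2  →[3↦4]→  2·4^4 + 2·4^2 + 2·4 + 2 = 554  −1 ⇒ G_2=553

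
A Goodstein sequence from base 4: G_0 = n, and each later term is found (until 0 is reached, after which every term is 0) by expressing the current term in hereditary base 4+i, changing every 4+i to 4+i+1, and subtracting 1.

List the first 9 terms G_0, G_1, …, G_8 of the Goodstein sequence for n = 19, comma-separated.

19, 27, 37, 49, 63, 69, 75, 81, 87

G_0=19  [base 4] 4^2 + 3  →[4↦5]→  5^2 + 3 = 28  −1 ⇒ G_1=27
G_1=27  [base 5] 5^2 + 2  →[5↦6]→  6^2 + 2 = 38  −1 ⇒ G_2=37
G_2=37  [base 6] 6^2 + 1  →[6↦7]→  7^2 + 1 = 50  −1 ⇒ G_3=49
G_3=49  [base 7] 7^2  →[7↦8]→  8^2 = 64  −1 ⇒ G_4=63
G_4=63  [base 8] 7·8 + 7  →[8↦9]→  7·9 + 7 = 70  −1 ⇒ G_5=69
G_5=69  [base 9] 7·9 + 6  →[9↦10]→  7·10 + 6 = 76  −1 ⇒ G_6=75
G_6=75  [base 10] 7·10 + 5  →[10↦11]→  7·11 + 5 = 82  −1 ⇒ G_7=81
G_7=81  [base 11] 7·11 + 4  →[11↦12]→  7·12 + 4 = 88  −1 ⇒ G_8=87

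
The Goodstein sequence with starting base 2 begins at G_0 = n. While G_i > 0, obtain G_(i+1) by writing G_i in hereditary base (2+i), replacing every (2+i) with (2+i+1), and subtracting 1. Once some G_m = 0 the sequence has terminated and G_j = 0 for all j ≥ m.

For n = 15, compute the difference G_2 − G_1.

[0] 15 ≡ 2^(2 + 1) + 2^2 + 2 + 1 (base 2). Lift 3: 112. −1: 111.
[1] 111 ≡ 3^(3 + 1) + 3^3 + 3 (base 3). Lift 4: 1284. −1: 1283.

1172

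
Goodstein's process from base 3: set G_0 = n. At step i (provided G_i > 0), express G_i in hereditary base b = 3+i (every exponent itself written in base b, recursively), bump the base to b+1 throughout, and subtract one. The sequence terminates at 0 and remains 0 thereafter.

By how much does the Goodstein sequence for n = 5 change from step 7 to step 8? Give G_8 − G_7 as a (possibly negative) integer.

-1

G_0=5  [base 3] 3 + 2  →[3↦4]→  4 + 2 = 6  −1 ⇒ G_1=5
G_1=5  [base 4] 4 + 1  →[4↦5]→  5 + 1 = 6  −1 ⇒ G_2=5
G_2=5  [base 5] 5  →[5↦6]→  6 = 6  −1 ⇒ G_3=5
G_3=5  [base 6] 5  →[6↦7]→  5 = 5  −1 ⇒ G_4=4
G_4=4  [base 7] 4  →[7↦8]→  4 = 4  −1 ⇒ G_5=3
G_5=3  [base 8] 3  →[8↦9]→  3 = 3  −1 ⇒ G_6=2
G_6=2  [base 9] 2  →[9↦10]→  2 = 2  −1 ⇒ G_7=1
G_7=1  [base 10] 1  →[10↦11]→  1 = 1  −1 ⇒ G_8=0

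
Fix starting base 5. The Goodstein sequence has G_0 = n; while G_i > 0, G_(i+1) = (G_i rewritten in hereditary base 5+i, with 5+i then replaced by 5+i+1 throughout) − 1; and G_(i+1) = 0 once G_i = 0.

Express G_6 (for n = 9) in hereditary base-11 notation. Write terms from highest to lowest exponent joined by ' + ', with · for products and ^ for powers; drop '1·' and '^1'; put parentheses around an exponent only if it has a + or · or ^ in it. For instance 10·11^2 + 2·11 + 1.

8

(0) 9|_5 = 5 + 4 ↦ 6 + 4|_6 = 10 ⇒ 9
(1) 9|_6 = 6 + 3 ↦ 7 + 3|_7 = 10 ⇒ 9
(2) 9|_7 = 7 + 2 ↦ 8 + 2|_8 = 10 ⇒ 9
(3) 9|_8 = 8 + 1 ↦ 9 + 1|_9 = 10 ⇒ 9
(4) 9|_9 = 9 ↦ 10|_10 = 10 ⇒ 9
(5) 9|_10 = 9 ↦ 9|_11 = 9 ⇒ 8
(6) 8|_11 = 8 ↦ 8|_12 = 8 ⇒ 7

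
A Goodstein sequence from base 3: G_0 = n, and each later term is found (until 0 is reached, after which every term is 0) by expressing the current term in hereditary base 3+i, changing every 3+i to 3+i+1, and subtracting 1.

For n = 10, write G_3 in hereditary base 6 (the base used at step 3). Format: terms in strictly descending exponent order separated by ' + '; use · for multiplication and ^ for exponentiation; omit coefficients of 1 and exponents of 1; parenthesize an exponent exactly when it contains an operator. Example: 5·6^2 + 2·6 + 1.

base 3: 10 = 3^2 + 1; at 4: 4^2 + 1 = 17; next = 16
base 4: 16 = 4^2; at 5: 5^2 = 25; next = 24
base 5: 24 = 4·5 + 4; at 6: 4·6 + 4 = 28; next = 27
base 6: 27 = 4·6 + 3; at 7: 4·7 + 3 = 31; next = 30

4·6 + 3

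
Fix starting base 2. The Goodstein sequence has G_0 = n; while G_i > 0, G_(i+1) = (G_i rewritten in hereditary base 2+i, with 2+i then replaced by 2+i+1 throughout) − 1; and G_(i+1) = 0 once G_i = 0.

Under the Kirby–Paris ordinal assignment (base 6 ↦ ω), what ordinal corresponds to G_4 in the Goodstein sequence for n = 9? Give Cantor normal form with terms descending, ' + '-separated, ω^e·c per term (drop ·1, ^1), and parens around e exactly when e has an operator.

base 2: 9 = 2^(2 + 1) + 1; at 3: 3^(3 + 1) + 1 = 82; next = 81
base 3: 81 = 3^(3 + 1); at 4: 4^(4 + 1) = 1024; next = 1023
base 4: 1023 = 3·4^4 + 3·4^3 + 3·4^2 + 3·4 + 3; at 5: 3·5^5 + 3·5^3 + 3·5^2 + 3·5 + 3 = 9843; next = 9842
base 5: 9842 = 3·5^5 + 3·5^3 + 3·5^2 + 3·5 + 2; at 6: 3·6^6 + 3·6^3 + 3·6^2 + 3·6 + 2 = 140744; next = 140743
base 6: 140743 = 3·6^6 + 3·6^3 + 3·6^2 + 3·6 + 1; at 7: 3·7^7 + 3·7^3 + 3·7^2 + 3·7 + 1 = 2471827; next = 2471826

ω^ω·3 + ω^3·3 + ω^2·3 + ω·3 + 1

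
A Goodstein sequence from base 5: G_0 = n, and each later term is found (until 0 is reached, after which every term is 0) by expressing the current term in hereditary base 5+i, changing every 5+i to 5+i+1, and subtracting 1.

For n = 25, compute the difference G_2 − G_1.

[0] 25 ≡ 5^2 (base 5). Lift 6: 36. −1: 35.
[1] 35 ≡ 5·6 + 5 (base 6). Lift 7: 40. −1: 39.

4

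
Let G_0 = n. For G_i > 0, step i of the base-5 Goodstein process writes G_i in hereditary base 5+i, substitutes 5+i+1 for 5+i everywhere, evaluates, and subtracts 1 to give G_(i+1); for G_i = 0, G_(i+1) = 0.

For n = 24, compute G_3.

33

[0] 24 ≡ 4·5 + 4 (base 5). Lift 6: 28. −1: 27.
[1] 27 ≡ 4·6 + 3 (base 6). Lift 7: 31. −1: 30.
[2] 30 ≡ 4·7 + 2 (base 7). Lift 8: 34. −1: 33.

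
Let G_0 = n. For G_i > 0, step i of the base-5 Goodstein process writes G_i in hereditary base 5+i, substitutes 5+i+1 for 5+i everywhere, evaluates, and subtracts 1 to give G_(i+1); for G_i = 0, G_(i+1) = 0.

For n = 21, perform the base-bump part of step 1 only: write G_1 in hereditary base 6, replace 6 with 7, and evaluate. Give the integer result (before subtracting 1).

i=0: 21 = 4·5 + 1 (b=5); 5→6: 4·6 + 1 = 25; 25−1 = 24
i=1: 24 = 4·6 (b=6); 6→7: 4·7 = 28; 28−1 = 27

28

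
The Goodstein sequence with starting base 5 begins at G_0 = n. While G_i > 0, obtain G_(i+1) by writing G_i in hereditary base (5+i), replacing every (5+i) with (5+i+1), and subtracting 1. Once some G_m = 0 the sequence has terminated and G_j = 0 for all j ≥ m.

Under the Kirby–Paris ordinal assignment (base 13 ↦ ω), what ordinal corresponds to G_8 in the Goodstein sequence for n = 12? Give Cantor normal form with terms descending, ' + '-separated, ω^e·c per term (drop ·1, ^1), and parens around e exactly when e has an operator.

[0] 12 ≡ 2·5 + 2 (base 5). Lift 6: 14. −1: 13.
[1] 13 ≡ 2·6 + 1 (base 6). Lift 7: 15. −1: 14.
[2] 14 ≡ 2·7 (base 7). Lift 8: 16. −1: 15.
[3] 15 ≡ 8 + 7 (base 8). Lift 9: 16. −1: 15.
[4] 15 ≡ 9 + 6 (base 9). Lift 10: 16. −1: 15.
[5] 15 ≡ 10 + 5 (base 10). Lift 11: 16. −1: 15.
[6] 15 ≡ 11 + 4 (base 11). Lift 12: 16. −1: 15.
[7] 15 ≡ 12 + 3 (base 12). Lift 13: 16. −1: 15.
[8] 15 ≡ 13 + 2 (base 13). Lift 14: 16. −1: 15.

ω + 2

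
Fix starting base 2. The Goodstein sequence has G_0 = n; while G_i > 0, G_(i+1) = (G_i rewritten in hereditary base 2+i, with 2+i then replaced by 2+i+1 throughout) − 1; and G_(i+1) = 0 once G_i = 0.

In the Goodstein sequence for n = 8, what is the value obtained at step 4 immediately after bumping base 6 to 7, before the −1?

i=0: 8 = 2^(2 + 1) (b=2); 2→3: 3^(3 + 1) = 81; 81−1 = 80
i=1: 80 = 2·3^3 + 2·3^2 + 2·3 + 2 (b=3); 3→4: 2·4^4 + 2·4^2 + 2·4 + 2 = 554; 554−1 = 553
i=2: 553 = 2·4^4 + 2·4^2 + 2·4 + 1 (b=4); 4→5: 2·5^5 + 2·5^2 + 2·5 + 1 = 6311; 6311−1 = 6310
i=3: 6310 = 2·5^5 + 2·5^2 + 2·5 (b=5); 5→6: 2·6^6 + 2·6^2 + 2·6 = 93396; 93396−1 = 93395
i=4: 93395 = 2·6^6 + 2·6^2 + 6 + 5 (b=6); 6→7: 2·7^7 + 2·7^2 + 7 + 5 = 1647196; 1647196−1 = 1647195

1647196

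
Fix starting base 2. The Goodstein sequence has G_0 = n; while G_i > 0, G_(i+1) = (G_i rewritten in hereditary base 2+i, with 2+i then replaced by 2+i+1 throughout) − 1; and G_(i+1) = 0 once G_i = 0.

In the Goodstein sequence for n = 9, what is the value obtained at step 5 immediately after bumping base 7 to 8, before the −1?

G_0=9  [base 2] 2^(2 + 1) + 1  →[2↦3]→  3^(3 + 1) + 1 = 82  −1 ⇒ G_1=81
G_1=81  [base 3] 3^(3 + 1)  →[3↦4]→  4^(4 + 1) = 1024  −1 ⇒ G_2=1023
G_2=1023  [base 4] 3·4^4 + 3·4^3 + 3·4^2 + 3·4 + 3  →[4↦5]→  3·5^5 + 3·5^3 + 3·5^2 + 3·5 + 3 = 9843  −1 ⇒ G_3=9842
G_3=9842  [base 5] 3·5^5 + 3·5^3 + 3·5^2 + 3·5 + 2  →[5↦6]→  3·6^6 + 3·6^3 + 3·6^2 + 3·6 + 2 = 140744  −1 ⇒ G_4=140743
G_4=140743  [base 6] 3·6^6 + 3·6^3 + 3·6^2 + 3·6 + 1  →[6↦7]→  3·7^7 + 3·7^3 + 3·7^2 + 3·7 + 1 = 2471827  −1 ⇒ G_5=2471826

50333400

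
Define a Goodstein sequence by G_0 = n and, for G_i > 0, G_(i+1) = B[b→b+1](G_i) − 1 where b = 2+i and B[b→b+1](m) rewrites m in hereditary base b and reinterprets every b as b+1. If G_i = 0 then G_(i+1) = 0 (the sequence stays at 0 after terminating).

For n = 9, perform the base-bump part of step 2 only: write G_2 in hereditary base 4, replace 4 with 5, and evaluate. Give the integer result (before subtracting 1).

[0] 9 ≡ 2^(2 + 1) + 1 (base 2). Lift 3: 82. −1: 81.
[1] 81 ≡ 3^(3 + 1) (base 3). Lift 4: 1024. −1: 1023.
[2] 1023 ≡ 3·4^4 + 3·4^3 + 3·4^2 + 3·4 + 3 (base 4). Lift 5: 9843. −1: 9842.

9843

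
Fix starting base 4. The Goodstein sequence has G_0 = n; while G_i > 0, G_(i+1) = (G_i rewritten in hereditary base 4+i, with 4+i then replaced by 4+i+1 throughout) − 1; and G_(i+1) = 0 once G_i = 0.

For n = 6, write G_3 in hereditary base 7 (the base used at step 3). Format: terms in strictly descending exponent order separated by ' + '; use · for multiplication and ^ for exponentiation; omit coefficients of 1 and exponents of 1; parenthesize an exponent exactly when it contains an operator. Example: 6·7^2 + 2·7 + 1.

i=0: 6 = 4 + 2 (b=4); 4→5: 5 + 2 = 7; 7−1 = 6
i=1: 6 = 5 + 1 (b=5); 5→6: 6 + 1 = 7; 7−1 = 6
i=2: 6 = 6 (b=6); 6→7: 7 = 7; 7−1 = 6
i=3: 6 = 6 (b=7); 7→8: 6 = 6; 6−1 = 5

6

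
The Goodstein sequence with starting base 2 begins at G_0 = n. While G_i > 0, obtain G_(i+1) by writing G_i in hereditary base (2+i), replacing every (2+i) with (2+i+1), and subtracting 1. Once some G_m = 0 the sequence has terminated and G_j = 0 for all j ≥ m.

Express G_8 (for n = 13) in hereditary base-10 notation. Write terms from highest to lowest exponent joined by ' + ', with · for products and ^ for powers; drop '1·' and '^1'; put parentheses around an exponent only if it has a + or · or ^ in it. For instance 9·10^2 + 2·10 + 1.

G_0=13  [base 2] 2^(2 + 1) + 2^2 + 1  →[2↦3]→  3^(3 + 1) + 3^3 + 1 = 109  −1 ⇒ G_1=108
G_1=108  [base 3] 3^(3 + 1) + 3^3  →[3↦4]→  4^(4 + 1) + 4^4 = 1280  −1 ⇒ G_2=1279
G_2=1279  [base 4] 4^(4 + 1) + 3·4^3 + 3·4^2 + 3·4 + 3  →[4↦5]→  5^(5 + 1) + 3·5^3 + 3·5^2 + 3·5 + 3 = 16093  −1 ⇒ G_3=16092
G_3=16092  [base 5] 5^(5 + 1) + 3·5^3 + 3·5^2 + 3·5 + 2  →[5↦6]→  6^(6 + 1) + 3·6^3 + 3·6^2 + 3·6 + 2 = 280712  −1 ⇒ G_4=280711
G_4=280711  [base 6] 6^(6 + 1) + 3·6^3 + 3·6^2 + 3·6 + 1  →[6↦7]→  7^(7 + 1) + 3·7^3 + 3·7^2 + 3·7 + 1 = 5765999  −1 ⇒ G_5=5765998
G_5=5765998  [base 7] 7^(7 + 1) + 3·7^3 + 3·7^2 + 3·7  →[7↦8]→  8^(8 + 1) + 3·8^3 + 3·8^2 + 3·8 = 134219480  −1 ⇒ G_6=134219479
G_6=134219479  [base 8] 8^(8 + 1) + 3·8^3 + 3·8^2 + 2·8 + 7  →[8↦9]→  9^(9 + 1) + 3·9^3 + 3·9^2 + 2·9 + 7 = 3486786856  −1 ⇒ G_7=3486786855
G_7=3486786855  [base 9] 9^(9 + 1) + 3·9^3 + 3·9^2 + 2·9 + 6  →[9↦10]→  10^(10 + 1) + 3·10^3 + 3·10^2 + 2·10 + 6 = 100000003326  −1 ⇒ G_8=100000003325

10^(10 + 1) + 3·10^3 + 3·10^2 + 2·10 + 5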